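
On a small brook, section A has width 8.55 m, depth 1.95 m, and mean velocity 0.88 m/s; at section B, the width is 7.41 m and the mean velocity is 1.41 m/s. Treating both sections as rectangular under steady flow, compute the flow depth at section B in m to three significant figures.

1.40 m

Q = A₁V₁ = (8.55×1.95) × 0.88 = 14.67 m³/s
d₂ = Q/(b₂ V₂) = 14.67/(7.41×1.41) = 1.404 m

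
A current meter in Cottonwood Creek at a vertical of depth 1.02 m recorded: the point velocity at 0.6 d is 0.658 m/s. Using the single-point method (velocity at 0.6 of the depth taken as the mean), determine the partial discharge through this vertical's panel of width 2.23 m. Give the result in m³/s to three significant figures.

v̄ = v₀.₆ = 0.658 m/s
q = v̄ × d × w = 0.6580 × 1.02 × 2.23 = 1.497 m³/s

1.50 m³/s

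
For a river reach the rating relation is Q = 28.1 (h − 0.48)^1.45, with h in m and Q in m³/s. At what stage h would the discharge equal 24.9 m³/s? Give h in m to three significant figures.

1.40 m

h − h₀ = (Q/C)^(1/b) = (24.9/28.1)^(1/1.45) = 0.9200 m
h = 0.48 + 0.9200 = 1.400 m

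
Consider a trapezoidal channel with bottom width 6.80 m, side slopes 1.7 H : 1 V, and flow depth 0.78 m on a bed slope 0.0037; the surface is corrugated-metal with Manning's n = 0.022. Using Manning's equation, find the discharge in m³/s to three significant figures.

A = (b + z·y)·y = (6.80 + 1.7×0.78)×0.78 = 6.338 m²
P = b + 2y√(1+z²) = 6.80 + 2×0.78×√(1+1.7²) = 9.877 m
R = A/P = 6.338/9.877 = 0.6417 m
Q = (1/n)·A·R^(2/3)·S^(1/2) = (1/0.022) × 6.338 × 0.6417^(2/3) × 0.0037^(1/2) = 13.04 m³/s

13.0 m³/s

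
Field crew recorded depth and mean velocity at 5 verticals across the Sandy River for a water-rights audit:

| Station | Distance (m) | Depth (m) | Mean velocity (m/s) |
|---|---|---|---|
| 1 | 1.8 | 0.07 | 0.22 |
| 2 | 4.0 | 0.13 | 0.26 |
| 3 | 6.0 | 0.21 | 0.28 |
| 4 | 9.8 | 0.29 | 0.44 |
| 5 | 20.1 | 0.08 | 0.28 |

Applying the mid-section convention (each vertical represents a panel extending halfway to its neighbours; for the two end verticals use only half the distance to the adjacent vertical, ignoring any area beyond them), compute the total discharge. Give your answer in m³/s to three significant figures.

w_1 = (4.0 − 1.8)/2 = 1.1 m; q_1 = 0.22 × 0.07 × 1.1 = 0.01694 m³/s
w_2 = (6.0 − 1.8)/2 = 2.1 m; q_2 = 0.26 × 0.13 × 2.1 = 0.07098 m³/s
w_3 = (9.8 − 4.0)/2 = 2.9 m; q_3 = 0.28 × 0.21 × 2.9 = 0.1705 m³/s
w_4 = (20.1 − 6.0)/2 = 7.05 m; q_4 = 0.44 × 0.29 × 7.05 = 0.8996 m³/s
w_5 = (20.1 − 9.8)/2 = 5.15 m; q_5 = 0.28 × 0.08 × 5.15 = 0.1154 m³/s
Q = Σ qᵢ = 1.273 m³/s

1.27 m³/s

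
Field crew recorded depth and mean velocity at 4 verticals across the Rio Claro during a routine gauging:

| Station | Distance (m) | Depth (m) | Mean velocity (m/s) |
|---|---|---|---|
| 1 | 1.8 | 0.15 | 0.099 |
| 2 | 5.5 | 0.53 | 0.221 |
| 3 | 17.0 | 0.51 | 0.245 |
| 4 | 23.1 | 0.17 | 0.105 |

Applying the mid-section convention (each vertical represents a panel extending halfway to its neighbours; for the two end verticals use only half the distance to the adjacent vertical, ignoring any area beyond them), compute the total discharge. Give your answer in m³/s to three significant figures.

w_1 = (5.5 − 1.8)/2 = 1.85 m; q_1 = 0.099 × 0.15 × 1.85 = 0.02747 m³/s
w_2 = (17.0 − 1.8)/2 = 7.6 m; q_2 = 0.221 × 0.53 × 7.6 = 0.8902 m³/s
w_3 = (23.1 − 5.5)/2 = 8.8 m; q_3 = 0.245 × 0.51 × 8.8 = 1.100 m³/s
w_4 = (23.1 − 17.0)/2 = 3.05 m; q_4 = 0.105 × 0.17 × 3.05 = 0.05444 m³/s
Q = Σ qᵢ = 2.072 m³/s

2.07 m³/s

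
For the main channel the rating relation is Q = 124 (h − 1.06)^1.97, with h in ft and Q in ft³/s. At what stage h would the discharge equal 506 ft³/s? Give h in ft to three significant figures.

3.10 ft

h − h₀ = (Q/C)^(1/b) = (506/124)^(1/1.97) = 2.042 ft
h = 1.06 + 2.042 = 3.102 ft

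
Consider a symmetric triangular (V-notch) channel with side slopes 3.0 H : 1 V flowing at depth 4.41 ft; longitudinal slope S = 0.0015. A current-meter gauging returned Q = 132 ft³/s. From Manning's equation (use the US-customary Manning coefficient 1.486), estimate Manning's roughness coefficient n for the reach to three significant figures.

A = z·y² = 3.0×4.41² = 58.34 ft²
P = 2y√(1+z²) = 2×4.41×√(1+3.0²) = 27.89 ft
R = A/P = 58.34/27.89 = 2.092 ft
n = (1.486/Q)·A·R^(2/3)·S^(1/2) = (1.486/132) × 58.34 × 1.636 × 0.03873 = 0.04161

0.0416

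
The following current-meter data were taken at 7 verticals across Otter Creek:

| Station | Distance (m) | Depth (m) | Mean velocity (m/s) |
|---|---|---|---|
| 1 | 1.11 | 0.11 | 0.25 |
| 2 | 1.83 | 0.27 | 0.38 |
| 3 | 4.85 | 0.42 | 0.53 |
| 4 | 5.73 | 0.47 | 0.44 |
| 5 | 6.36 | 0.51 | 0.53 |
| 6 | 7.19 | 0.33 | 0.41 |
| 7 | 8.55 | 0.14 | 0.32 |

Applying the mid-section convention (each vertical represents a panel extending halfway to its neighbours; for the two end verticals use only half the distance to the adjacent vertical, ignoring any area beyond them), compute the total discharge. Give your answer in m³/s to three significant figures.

1.17 m³/s

w_1 = (1.83 − 1.11)/2 = 0.36 m; q_1 = 0.25 × 0.11 × 0.36 = 0.009900 m³/s
w_2 = (4.85 − 1.11)/2 = 1.87 m; q_2 = 0.38 × 0.27 × 1.87 = 0.1919 m³/s
w_3 = (5.73 − 1.83)/2 = 1.95 m; q_3 = 0.53 × 0.42 × 1.95 = 0.4341 m³/s
w_4 = (6.36 − 4.85)/2 = 0.755 m; q_4 = 0.44 × 0.47 × 0.755 = 0.1561 m³/s
w_5 = (7.19 − 5.73)/2 = 0.73 m; q_5 = 0.53 × 0.51 × 0.73 = 0.1973 m³/s
w_6 = (8.55 − 6.36)/2 = 1.095 m; q_6 = 0.41 × 0.33 × 1.095 = 0.1482 m³/s
w_7 = (8.55 − 7.19)/2 = 0.68 m; q_7 = 0.32 × 0.14 × 0.68 = 0.03046 m³/s
Q = Σ qᵢ = 1.168 m³/s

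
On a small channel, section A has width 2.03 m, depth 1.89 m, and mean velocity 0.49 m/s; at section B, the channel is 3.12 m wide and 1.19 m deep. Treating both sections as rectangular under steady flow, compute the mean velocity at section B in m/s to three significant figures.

0.506 m/s

Q = A₁V₁ = (2.03×1.89) × 0.49 = 1.880 m³/s
A₂ = 3.12 × 1.19 = 3.713 m²
V₂ = Q/A₂ = 1.880/3.713 = 0.5064 m/s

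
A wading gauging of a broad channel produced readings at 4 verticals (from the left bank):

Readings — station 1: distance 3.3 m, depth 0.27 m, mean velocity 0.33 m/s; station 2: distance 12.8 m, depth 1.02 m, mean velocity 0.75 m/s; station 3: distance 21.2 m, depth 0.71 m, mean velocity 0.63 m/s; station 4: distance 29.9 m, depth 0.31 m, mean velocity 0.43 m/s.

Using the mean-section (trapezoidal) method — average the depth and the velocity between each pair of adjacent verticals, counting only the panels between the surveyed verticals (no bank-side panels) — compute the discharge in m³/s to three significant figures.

10.7 m³/s

Panel 1-2: Δb = 9.5 m, d̄ = (0.27+1.02)/2 = 0.645, v̄ = (0.33+0.75)/2 = 0.54 → q = 9.5×0.645×0.54 = 3.309 m³/s
Panel 2-3: Δb = 8.4 m, d̄ = (1.02+0.71)/2 = 0.865, v̄ = (0.75+0.63)/2 = 0.69 → q = 8.4×0.865×0.69 = 5.014 m³/s
Panel 3-4: Δb = 8.7 m, d̄ = (0.71+0.31)/2 = 0.51, v̄ = (0.63+0.43)/2 = 0.53 → q = 8.7×0.51×0.53 = 2.352 m³/s
Q = Σ q = 10.67 m³/s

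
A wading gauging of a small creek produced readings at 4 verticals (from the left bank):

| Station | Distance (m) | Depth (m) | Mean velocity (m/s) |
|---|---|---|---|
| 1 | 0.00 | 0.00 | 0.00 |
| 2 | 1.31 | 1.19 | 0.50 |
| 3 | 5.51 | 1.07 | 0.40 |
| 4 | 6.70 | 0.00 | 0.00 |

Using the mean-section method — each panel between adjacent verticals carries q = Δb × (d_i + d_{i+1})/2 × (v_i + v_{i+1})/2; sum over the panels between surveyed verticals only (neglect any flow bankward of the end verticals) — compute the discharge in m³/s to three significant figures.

2.46 m³/s

Panel 1-2: Δb = 1.31 m, d̄ = (0.00+1.19)/2 = 0.595, v̄ = (0.00+0.50)/2 = 0.25 → q = 1.31×0.595×0.25 = 0.1949 m³/s
Panel 2-3: Δb = 4.2 m, d̄ = (1.19+1.07)/2 = 1.13, v̄ = (0.50+0.40)/2 = 0.45 → q = 4.2×1.13×0.45 = 2.136 m³/s
Panel 3-4: Δb = 1.19 m, d̄ = (1.07+0.00)/2 = 0.535, v̄ = (0.40+0.00)/2 = 0.2 → q = 1.19×0.535×0.2 = 0.1273 m³/s
Q = Σ q = 2.458 m³/s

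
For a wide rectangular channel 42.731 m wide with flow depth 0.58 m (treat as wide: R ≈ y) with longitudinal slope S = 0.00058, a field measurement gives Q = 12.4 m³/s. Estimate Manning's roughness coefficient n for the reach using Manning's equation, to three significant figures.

0.0335

A = b·y = 42.731 × 0.58 = 24.78 m²
Wide channel: R ≈ y = 0.58 m
n = (1/Q)·A·R^(2/3)·S^(1/2) = (1/12.4) × 24.78 × 0.6955 × 0.02408 = 0.03348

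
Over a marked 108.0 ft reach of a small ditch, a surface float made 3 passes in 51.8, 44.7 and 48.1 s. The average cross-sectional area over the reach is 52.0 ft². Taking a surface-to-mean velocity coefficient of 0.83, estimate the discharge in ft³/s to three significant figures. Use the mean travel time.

t̄ = (51.8 + 44.7 + 48.1) / 3 = 48.2 s
v_surface = L / t̄ = 108.0 / 48.2 = 2.241 ft/s
v_mean = 0.83 × 2.241 = 1.860 ft/s
Q = A × v_mean = 52.0 × 1.860 = 96.71 ft³/s

96.7 ft³/s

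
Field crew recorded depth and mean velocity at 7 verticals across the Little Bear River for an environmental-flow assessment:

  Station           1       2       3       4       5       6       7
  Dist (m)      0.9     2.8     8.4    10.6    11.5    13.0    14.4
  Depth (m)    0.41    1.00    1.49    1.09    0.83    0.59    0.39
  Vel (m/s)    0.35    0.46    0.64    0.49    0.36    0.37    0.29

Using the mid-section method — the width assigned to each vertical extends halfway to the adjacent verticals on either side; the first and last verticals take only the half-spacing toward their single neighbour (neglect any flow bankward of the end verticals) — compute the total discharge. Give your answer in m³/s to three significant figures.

7.16 m³/s

w_1 = (2.8 − 0.9)/2 = 0.95 m; q_1 = 0.35 × 0.41 × 0.95 = 0.1363 m³/s
w_2 = (8.4 − 0.9)/2 = 3.75 m; q_2 = 0.46 × 1.00 × 3.75 = 1.725 m³/s
w_3 = (10.6 − 2.8)/2 = 3.9 m; q_3 = 0.64 × 1.49 × 3.9 = 3.719 m³/s
w_4 = (11.5 − 8.4)/2 = 1.55 m; q_4 = 0.49 × 1.09 × 1.55 = 0.8279 m³/s
w_5 = (13.0 − 10.6)/2 = 1.2 m; q_5 = 0.36 × 0.83 × 1.2 = 0.3586 m³/s
w_6 = (14.4 − 11.5)/2 = 1.45 m; q_6 = 0.37 × 0.59 × 1.45 = 0.3165 m³/s
w_7 = (14.4 − 13.0)/2 = 0.7 m; q_7 = 0.29 × 0.39 × 0.7 = 0.07917 m³/s
Q = Σ qᵢ = 7.162 m³/s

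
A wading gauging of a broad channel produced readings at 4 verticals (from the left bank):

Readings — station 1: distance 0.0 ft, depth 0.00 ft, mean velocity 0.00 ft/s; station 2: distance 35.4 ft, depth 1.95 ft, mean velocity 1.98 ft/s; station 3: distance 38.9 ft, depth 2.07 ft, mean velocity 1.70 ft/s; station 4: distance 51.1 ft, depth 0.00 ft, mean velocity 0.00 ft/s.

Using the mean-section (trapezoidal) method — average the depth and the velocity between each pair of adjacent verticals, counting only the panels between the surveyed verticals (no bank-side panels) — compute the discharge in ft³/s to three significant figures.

57.8 ft³/s

Panel 1-2: Δb = 35.4 ft, d̄ = (0.00+1.95)/2 = 0.975, v̄ = (0.00+1.98)/2 = 0.99 → q = 35.4×0.975×0.99 = 34.17 ft³/s
Panel 2-3: Δb = 3.5 ft, d̄ = (1.95+2.07)/2 = 2.01, v̄ = (1.98+1.70)/2 = 1.84 → q = 3.5×2.01×1.84 = 12.94 ft³/s
Panel 3-4: Δb = 12.2 ft, d̄ = (2.07+0.00)/2 = 1.035, v̄ = (1.70+0.00)/2 = 0.85 → q = 12.2×1.035×0.85 = 10.73 ft³/s
Q = Σ q = 57.85 ft³/s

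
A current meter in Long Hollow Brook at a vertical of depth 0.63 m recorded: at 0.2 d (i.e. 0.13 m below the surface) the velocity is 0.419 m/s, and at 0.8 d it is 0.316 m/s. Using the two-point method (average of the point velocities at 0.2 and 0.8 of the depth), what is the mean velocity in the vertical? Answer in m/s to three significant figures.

0.368 m/s

v̄ = (0.419 + 0.316) / 2 = 0.3675 m/s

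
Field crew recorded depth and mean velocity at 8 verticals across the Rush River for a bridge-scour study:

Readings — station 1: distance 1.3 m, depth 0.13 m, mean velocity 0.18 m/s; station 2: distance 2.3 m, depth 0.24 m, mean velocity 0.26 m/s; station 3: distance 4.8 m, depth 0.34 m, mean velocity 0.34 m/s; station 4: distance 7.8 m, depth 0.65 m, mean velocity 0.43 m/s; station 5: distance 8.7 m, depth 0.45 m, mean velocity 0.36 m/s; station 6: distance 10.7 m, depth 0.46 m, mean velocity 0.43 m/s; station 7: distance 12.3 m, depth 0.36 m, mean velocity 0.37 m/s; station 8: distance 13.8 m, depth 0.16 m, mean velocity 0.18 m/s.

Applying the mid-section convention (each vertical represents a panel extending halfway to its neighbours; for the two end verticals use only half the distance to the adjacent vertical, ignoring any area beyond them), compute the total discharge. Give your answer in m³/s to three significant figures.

1.80 m³/s

w_1 = (2.3 − 1.3)/2 = 0.5 m; q_1 = 0.18 × 0.13 × 0.5 = 0.01170 m³/s
w_2 = (4.8 − 1.3)/2 = 1.75 m; q_2 = 0.26 × 0.24 × 1.75 = 0.1092 m³/s
w_3 = (7.8 − 2.3)/2 = 2.75 m; q_3 = 0.34 × 0.34 × 2.75 = 0.3179 m³/s
w_4 = (8.7 − 4.8)/2 = 1.95 m; q_4 = 0.43 × 0.65 × 1.95 = 0.5450 m³/s
w_5 = (10.7 − 7.8)/2 = 1.45 m; q_5 = 0.36 × 0.45 × 1.45 = 0.2349 m³/s
w_6 = (12.3 − 8.7)/2 = 1.8 m; q_6 = 0.43 × 0.46 × 1.8 = 0.3560 m³/s
w_7 = (13.8 − 10.7)/2 = 1.55 m; q_7 = 0.37 × 0.36 × 1.55 = 0.2065 m³/s
w_8 = (13.8 − 12.3)/2 = 0.75 m; q_8 = 0.18 × 0.16 × 0.75 = 0.02160 m³/s
Q = Σ qᵢ = 1.803 m³/s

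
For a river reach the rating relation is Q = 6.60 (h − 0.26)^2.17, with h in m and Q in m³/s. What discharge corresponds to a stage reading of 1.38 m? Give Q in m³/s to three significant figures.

Q = 6.60 × (1.38 − 0.26)^2.17 = 6.60 × 1.12^2.17 = 8.440 m³/s

8.44 m³/s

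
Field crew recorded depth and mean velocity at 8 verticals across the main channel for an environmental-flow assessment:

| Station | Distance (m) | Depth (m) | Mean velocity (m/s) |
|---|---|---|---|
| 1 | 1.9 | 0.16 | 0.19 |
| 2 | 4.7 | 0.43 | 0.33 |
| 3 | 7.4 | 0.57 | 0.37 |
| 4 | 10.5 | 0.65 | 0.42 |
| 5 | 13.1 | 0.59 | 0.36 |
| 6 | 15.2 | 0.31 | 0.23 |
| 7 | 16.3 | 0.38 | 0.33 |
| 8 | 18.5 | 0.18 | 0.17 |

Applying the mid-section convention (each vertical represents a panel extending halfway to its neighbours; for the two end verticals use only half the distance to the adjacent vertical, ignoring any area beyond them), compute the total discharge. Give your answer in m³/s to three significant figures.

2.68 m³/s

w_1 = (4.7 − 1.9)/2 = 1.4 m; q_1 = 0.19 × 0.16 × 1.4 = 0.04256 m³/s
w_2 = (7.4 − 1.9)/2 = 2.75 m; q_2 = 0.33 × 0.43 × 2.75 = 0.3902 m³/s
w_3 = (10.5 − 4.7)/2 = 2.9 m; q_3 = 0.37 × 0.57 × 2.9 = 0.6116 m³/s
w_4 = (13.1 − 7.4)/2 = 2.85 m; q_4 = 0.42 × 0.65 × 2.85 = 0.7781 m³/s
w_5 = (15.2 − 10.5)/2 = 2.35 m; q_5 = 0.36 × 0.59 × 2.35 = 0.4991 m³/s
w_6 = (16.3 − 13.1)/2 = 1.6 m; q_6 = 0.23 × 0.31 × 1.6 = 0.1141 m³/s
w_7 = (18.5 − 15.2)/2 = 1.65 m; q_7 = 0.33 × 0.38 × 1.65 = 0.2069 m³/s
w_8 = (18.5 − 16.3)/2 = 1.1 m; q_8 = 0.17 × 0.18 × 1.1 = 0.03366 m³/s
Q = Σ qᵢ = 2.676 m³/s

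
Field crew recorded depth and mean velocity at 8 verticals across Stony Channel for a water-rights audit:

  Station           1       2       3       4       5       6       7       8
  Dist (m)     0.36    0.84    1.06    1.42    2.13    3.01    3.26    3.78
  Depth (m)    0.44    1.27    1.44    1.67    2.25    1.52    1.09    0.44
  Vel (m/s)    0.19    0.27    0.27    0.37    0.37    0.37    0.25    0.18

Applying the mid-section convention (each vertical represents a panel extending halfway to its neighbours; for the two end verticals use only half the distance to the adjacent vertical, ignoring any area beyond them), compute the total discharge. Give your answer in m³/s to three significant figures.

1.69 m³/s

w_1 = (0.84 − 0.36)/2 = 0.24 m; q_1 = 0.19 × 0.44 × 0.24 = 0.02006 m³/s
w_2 = (1.06 − 0.36)/2 = 0.35 m; q_2 = 0.27 × 1.27 × 0.35 = 0.1200 m³/s
w_3 = (1.42 − 0.84)/2 = 0.29 m; q_3 = 0.27 × 1.44 × 0.29 = 0.1128 m³/s
w_4 = (2.13 − 1.06)/2 = 0.535 m; q_4 = 0.37 × 1.67 × 0.535 = 0.3306 m³/s
w_5 = (3.01 − 1.42)/2 = 0.795 m; q_5 = 0.37 × 2.25 × 0.795 = 0.6618 m³/s
w_6 = (3.26 − 2.13)/2 = 0.565 m; q_6 = 0.37 × 1.52 × 0.565 = 0.3178 m³/s
w_7 = (3.78 − 3.01)/2 = 0.385 m; q_7 = 0.25 × 1.09 × 0.385 = 0.1049 m³/s
w_8 = (3.78 − 3.26)/2 = 0.26 m; q_8 = 0.18 × 0.44 × 0.26 = 0.02059 m³/s
Q = Σ qᵢ = 1.689 m³/s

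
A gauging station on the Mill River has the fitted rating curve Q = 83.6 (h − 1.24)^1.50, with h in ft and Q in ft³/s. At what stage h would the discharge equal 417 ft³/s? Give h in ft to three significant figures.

4.16 ft

h − h₀ = (Q/C)^(1/b) = (417/83.6)^(1/1.50) = 2.919 ft
h = 1.24 + 2.919 = 4.159 ft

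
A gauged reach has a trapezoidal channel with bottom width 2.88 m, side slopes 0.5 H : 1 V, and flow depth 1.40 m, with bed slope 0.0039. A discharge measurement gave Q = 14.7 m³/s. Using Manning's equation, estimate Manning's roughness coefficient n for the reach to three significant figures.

0.0189

A = (b + z·y)·y = (2.88 + 0.5×1.40)×1.40 = 5.012 m²
P = b + 2y√(1+z²) = 2.88 + 2×1.40×√(1+0.5²) = 6.010 m
R = A/P = 5.012/6.010 = 0.8339 m
n = (1/Q)·A·R^(2/3)·S^(1/2) = (1/14.7) × 5.012 × 0.8859 × 0.06245 = 0.01886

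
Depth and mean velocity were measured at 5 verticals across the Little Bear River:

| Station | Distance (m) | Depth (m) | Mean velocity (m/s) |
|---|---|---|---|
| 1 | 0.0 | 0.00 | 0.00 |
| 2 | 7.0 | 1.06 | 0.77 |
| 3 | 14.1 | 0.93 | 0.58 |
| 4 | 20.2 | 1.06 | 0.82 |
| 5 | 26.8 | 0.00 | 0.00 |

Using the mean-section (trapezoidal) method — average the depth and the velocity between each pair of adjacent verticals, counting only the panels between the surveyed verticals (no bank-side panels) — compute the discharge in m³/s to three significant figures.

Panel 1-2: Δb = 7 m, d̄ = (0.00+1.06)/2 = 0.53, v̄ = (0.00+0.77)/2 = 0.385 → q = 7×0.53×0.385 = 1.428 m³/s
Panel 2-3: Δb = 7.1 m, d̄ = (1.06+0.93)/2 = 0.995, v̄ = (0.77+0.58)/2 = 0.675 → q = 7.1×0.995×0.675 = 4.769 m³/s
Panel 3-4: Δb = 6.1 m, d̄ = (0.93+1.06)/2 = 0.995, v̄ = (0.58+0.82)/2 = 0.7 → q = 6.1×0.995×0.7 = 4.249 m³/s
Panel 4-5: Δb = 6.6 m, d̄ = (1.06+0.00)/2 = 0.53, v̄ = (0.82+0.00)/2 = 0.41 → q = 6.6×0.53×0.41 = 1.434 m³/s
Q = Σ q = 11.88 m³/s

11.9 m³/s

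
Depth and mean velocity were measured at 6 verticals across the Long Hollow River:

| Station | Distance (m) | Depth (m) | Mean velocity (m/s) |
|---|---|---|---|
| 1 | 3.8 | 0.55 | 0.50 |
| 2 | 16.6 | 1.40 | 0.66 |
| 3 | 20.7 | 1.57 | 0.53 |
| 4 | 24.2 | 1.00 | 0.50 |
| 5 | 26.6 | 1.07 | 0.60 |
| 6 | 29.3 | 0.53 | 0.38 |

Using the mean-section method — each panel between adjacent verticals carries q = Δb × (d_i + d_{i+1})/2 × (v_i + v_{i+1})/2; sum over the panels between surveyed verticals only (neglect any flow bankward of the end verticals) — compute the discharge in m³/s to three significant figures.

15.6 m³/s

Panel 1-2: Δb = 12.8 m, d̄ = (0.55+1.40)/2 = 0.975, v̄ = (0.50+0.66)/2 = 0.58 → q = 12.8×0.975×0.58 = 7.238 m³/s
Panel 2-3: Δb = 4.1 m, d̄ = (1.40+1.57)/2 = 1.485, v̄ = (0.66+0.53)/2 = 0.595 → q = 4.1×1.485×0.595 = 3.623 m³/s
Panel 3-4: Δb = 3.5 m, d̄ = (1.57+1.00)/2 = 1.285, v̄ = (0.53+0.50)/2 = 0.515 → q = 3.5×1.285×0.515 = 2.316 m³/s
Panel 4-5: Δb = 2.4 m, d̄ = (1.00+1.07)/2 = 1.035, v̄ = (0.50+0.60)/2 = 0.55 → q = 2.4×1.035×0.55 = 1.366 m³/s
Panel 5-6: Δb = 2.7 m, d̄ = (1.07+0.53)/2 = 0.8, v̄ = (0.60+0.38)/2 = 0.49 → q = 2.7×0.8×0.49 = 1.058 m³/s
Q = Σ q = 15.60 m³/s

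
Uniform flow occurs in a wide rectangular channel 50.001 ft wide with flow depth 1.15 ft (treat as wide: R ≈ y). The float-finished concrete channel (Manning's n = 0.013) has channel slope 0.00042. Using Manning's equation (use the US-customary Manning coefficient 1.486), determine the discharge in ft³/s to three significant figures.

A = b·y = 50.001 × 1.15 = 57.50 ft²
Wide channel: R ≈ y = 1.15 ft
Q = (1.486/n)·A·R^(2/3)·S^(1/2) = (1.486/0.013) × 57.50 × 1.150^(2/3) × 0.00042^(1/2) = 147.9 ft³/s

148 ft³/s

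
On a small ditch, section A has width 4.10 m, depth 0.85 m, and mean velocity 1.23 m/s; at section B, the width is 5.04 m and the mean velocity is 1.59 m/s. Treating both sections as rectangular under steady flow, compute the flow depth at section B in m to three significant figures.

Q = A₁V₁ = (4.10×0.85) × 1.23 = 4.287 m³/s
d₂ = Q/(b₂ V₂) = 4.287/(5.04×1.59) = 0.5349 m

0.535 m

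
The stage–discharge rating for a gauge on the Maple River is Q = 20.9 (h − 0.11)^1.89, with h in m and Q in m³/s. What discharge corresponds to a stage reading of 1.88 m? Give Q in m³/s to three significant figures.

61.5 m³/s

Q = 20.9 × (1.88 − 0.11)^1.89 = 20.9 × 1.77^1.89 = 61.49 m³/s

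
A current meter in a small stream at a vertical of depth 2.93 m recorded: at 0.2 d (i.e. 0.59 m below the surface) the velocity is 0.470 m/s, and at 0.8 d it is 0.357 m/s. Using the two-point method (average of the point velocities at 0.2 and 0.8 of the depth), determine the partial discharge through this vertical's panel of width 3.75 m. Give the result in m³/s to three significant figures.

4.54 m³/s

v̄ = (0.470 + 0.357) / 2 = 0.4135 m/s
q = v̄ × d × w = 0.4135 × 2.93 × 3.75 = 4.543 m³/s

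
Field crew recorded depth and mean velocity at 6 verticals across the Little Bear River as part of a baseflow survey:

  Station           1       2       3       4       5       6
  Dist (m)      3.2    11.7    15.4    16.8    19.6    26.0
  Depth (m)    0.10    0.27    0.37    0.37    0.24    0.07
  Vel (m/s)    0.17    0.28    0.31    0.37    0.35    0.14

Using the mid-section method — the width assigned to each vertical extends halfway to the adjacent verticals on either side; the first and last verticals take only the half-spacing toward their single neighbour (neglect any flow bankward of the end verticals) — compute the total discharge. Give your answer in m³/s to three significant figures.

w_1 = (11.7 − 3.2)/2 = 4.25 m; q_1 = 0.17 × 0.10 × 4.25 = 0.07225 m³/s
w_2 = (15.4 − 3.2)/2 = 6.1 m; q_2 = 0.28 × 0.27 × 6.1 = 0.4612 m³/s
w_3 = (16.8 − 11.7)/2 = 2.55 m; q_3 = 0.31 × 0.37 × 2.55 = 0.2925 m³/s
w_4 = (19.6 − 15.4)/2 = 2.1 m; q_4 = 0.37 × 0.37 × 2.1 = 0.2875 m³/s
w_5 = (26.0 − 16.8)/2 = 4.6 m; q_5 = 0.35 × 0.24 × 4.6 = 0.3864 m³/s
w_6 = (26.0 − 19.6)/2 = 3.2 m; q_6 = 0.14 × 0.07 × 3.2 = 0.03136 m³/s
Q = Σ qᵢ = 1.531 m³/s

1.53 m³/s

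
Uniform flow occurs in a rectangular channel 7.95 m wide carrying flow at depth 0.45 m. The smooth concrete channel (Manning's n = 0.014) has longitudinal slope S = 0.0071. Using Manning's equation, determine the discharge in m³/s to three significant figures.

A = b·y = 7.95 × 0.45 = 3.578 m²
P = b + 2y = 7.95 + 2×0.45 = 8.850 m
R = A/P = 3.578/8.850 = 0.4042 m
Q = (1/n)·A·R^(2/3)·S^(1/2) = (1/0.014) × 3.578 × 0.4042^(2/3) × 0.0071^(1/2) = 11.77 m³/s

11.8 m³/s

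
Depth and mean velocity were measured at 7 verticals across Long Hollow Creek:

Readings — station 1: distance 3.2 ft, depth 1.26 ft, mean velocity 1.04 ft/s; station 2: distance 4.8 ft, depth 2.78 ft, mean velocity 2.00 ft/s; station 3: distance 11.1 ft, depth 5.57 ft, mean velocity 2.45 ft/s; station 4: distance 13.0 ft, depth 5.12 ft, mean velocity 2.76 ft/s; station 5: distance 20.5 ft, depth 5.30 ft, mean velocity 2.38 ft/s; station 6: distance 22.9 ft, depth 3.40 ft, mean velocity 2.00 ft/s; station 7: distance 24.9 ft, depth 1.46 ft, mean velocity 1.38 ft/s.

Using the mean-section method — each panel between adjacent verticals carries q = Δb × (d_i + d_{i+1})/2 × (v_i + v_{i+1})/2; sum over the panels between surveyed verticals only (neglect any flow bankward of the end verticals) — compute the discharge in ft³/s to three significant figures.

Panel 1-2: Δb = 1.6 ft, d̄ = (1.26+2.78)/2 = 2.02, v̄ = (1.04+2.00)/2 = 1.52 → q = 1.6×2.02×1.52 = 4.913 ft³/s
Panel 2-3: Δb = 6.3 ft, d̄ = (2.78+5.57)/2 = 4.175, v̄ = (2.00+2.45)/2 = 2.225 → q = 6.3×4.175×2.225 = 58.52 ft³/s
Panel 3-4: Δb = 1.9 ft, d̄ = (5.57+5.12)/2 = 5.345, v̄ = (2.45+2.76)/2 = 2.605 → q = 1.9×5.345×2.605 = 26.46 ft³/s
Panel 4-5: Δb = 7.5 ft, d̄ = (5.12+5.30)/2 = 5.21, v̄ = (2.76+2.38)/2 = 2.57 → q = 7.5×5.21×2.57 = 100.4 ft³/s
Panel 5-6: Δb = 2.4 ft, d̄ = (5.30+3.40)/2 = 4.35, v̄ = (2.38+2.00)/2 = 2.19 → q = 2.4×4.35×2.19 = 22.86 ft³/s
Panel 6-7: Δb = 2 ft, d̄ = (3.40+1.46)/2 = 2.43, v̄ = (2.00+1.38)/2 = 1.69 → q = 2×2.43×1.69 = 8.213 ft³/s
Q = Σ q = 221.4 ft³/s

221 ft³/s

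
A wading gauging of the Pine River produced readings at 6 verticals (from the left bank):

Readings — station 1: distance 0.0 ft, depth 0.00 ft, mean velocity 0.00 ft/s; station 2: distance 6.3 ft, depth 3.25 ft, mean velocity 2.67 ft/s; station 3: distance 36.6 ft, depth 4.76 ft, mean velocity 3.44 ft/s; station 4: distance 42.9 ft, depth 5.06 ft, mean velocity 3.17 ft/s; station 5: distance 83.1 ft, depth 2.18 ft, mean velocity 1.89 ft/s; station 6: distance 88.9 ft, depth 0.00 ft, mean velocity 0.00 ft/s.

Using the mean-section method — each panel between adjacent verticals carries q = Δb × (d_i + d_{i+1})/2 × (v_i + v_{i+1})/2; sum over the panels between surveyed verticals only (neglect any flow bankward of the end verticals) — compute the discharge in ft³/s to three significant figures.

Panel 1-2: Δb = 6.3 ft, d̄ = (0.00+3.25)/2 = 1.625, v̄ = (0.00+2.67)/2 = 1.335 → q = 6.3×1.625×1.335 = 13.67 ft³/s
Panel 2-3: Δb = 30.3 ft, d̄ = (3.25+4.76)/2 = 4.005, v̄ = (2.67+3.44)/2 = 3.055 → q = 30.3×4.005×3.055 = 370.7 ft³/s
Panel 3-4: Δb = 6.3 ft, d̄ = (4.76+5.06)/2 = 4.91, v̄ = (3.44+3.17)/2 = 3.305 → q = 6.3×4.91×3.305 = 102.2 ft³/s
Panel 4-5: Δb = 40.2 ft, d̄ = (5.06+2.18)/2 = 3.62, v̄ = (3.17+1.89)/2 = 2.53 → q = 40.2×3.62×2.53 = 368.2 ft³/s
Panel 5-6: Δb = 5.8 ft, d̄ = (2.18+0.00)/2 = 1.09, v̄ = (1.89+0.00)/2 = 0.945 → q = 5.8×1.09×0.945 = 5.974 ft³/s
Q = Σ q = 860.8 ft³/s

861 ft³/s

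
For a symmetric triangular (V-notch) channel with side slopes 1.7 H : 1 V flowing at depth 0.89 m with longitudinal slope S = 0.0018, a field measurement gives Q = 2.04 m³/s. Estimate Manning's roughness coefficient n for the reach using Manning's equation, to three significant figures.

0.0148

A = z·y² = 1.7×0.89² = 1.347 m²
P = 2y√(1+z²) = 2×0.89×√(1+1.7²) = 3.511 m
R = A/P = 1.347/3.511 = 0.3836 m
n = (1/Q)·A·R^(2/3)·S^(1/2) = (1/2.04) × 1.347 × 0.5279 × 0.04243 = 0.01478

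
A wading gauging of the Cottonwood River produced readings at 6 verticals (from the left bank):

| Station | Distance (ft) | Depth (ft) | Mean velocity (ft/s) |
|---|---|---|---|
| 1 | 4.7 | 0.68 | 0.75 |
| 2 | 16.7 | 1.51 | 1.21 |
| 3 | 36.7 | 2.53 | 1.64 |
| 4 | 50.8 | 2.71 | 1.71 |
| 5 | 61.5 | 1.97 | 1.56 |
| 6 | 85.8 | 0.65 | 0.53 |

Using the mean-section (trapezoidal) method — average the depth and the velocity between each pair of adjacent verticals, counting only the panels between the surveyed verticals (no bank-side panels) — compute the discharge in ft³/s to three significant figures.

Panel 1-2: Δb = 12 ft, d̄ = (0.68+1.51)/2 = 1.095, v̄ = (0.75+1.21)/2 = 0.98 → q = 12×1.095×0.98 = 12.88 ft³/s
Panel 2-3: Δb = 20 ft, d̄ = (1.51+2.53)/2 = 2.02, v̄ = (1.21+1.64)/2 = 1.425 → q = 20×2.02×1.425 = 57.57 ft³/s
Panel 3-4: Δb = 14.1 ft, d̄ = (2.53+2.71)/2 = 2.62, v̄ = (1.64+1.71)/2 = 1.675 → q = 14.1×2.62×1.675 = 61.88 ft³/s
Panel 4-5: Δb = 10.7 ft, d̄ = (2.71+1.97)/2 = 2.34, v̄ = (1.71+1.56)/2 = 1.635 → q = 10.7×2.34×1.635 = 40.94 ft³/s
Panel 5-6: Δb = 24.3 ft, d̄ = (1.97+0.65)/2 = 1.31, v̄ = (1.56+0.53)/2 = 1.045 → q = 24.3×1.31×1.045 = 33.27 ft³/s
Q = Σ q = 206.5 ft³/s

207 ft³/s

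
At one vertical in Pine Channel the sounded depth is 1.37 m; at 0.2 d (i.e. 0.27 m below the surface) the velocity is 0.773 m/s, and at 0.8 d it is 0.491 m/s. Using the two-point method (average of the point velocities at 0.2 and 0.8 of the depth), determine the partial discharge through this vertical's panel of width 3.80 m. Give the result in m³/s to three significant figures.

v̄ = (0.773 + 0.491) / 2 = 0.6320 m/s
q = v̄ × d × w = 0.6320 × 1.37 × 3.80 = 3.290 m³/s

3.29 m³/s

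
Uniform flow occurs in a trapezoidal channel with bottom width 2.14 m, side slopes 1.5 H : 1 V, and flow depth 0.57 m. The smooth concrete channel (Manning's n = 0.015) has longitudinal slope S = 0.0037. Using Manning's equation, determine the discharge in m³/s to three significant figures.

3.80 m³/s

A = (b + z·y)·y = (2.14 + 1.5×0.57)×0.57 = 1.707 m²
P = b + 2y√(1+z²) = 2.14 + 2×0.57×√(1+1.5²) = 4.195 m
R = A/P = 1.707/4.195 = 0.4069 m
Q = (1/n)·A·R^(2/3)·S^(1/2) = (1/0.015) × 1.707 × 0.4069^(2/3) × 0.0037^(1/2) = 3.802 m³/s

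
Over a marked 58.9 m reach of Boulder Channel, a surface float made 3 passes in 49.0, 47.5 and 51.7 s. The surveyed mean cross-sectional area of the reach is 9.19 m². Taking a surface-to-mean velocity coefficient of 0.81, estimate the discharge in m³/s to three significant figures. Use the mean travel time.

8.88 m³/s

t̄ = (49.0 + 47.5 + 51.7) / 3 = 49.4 s
v_surface = L / t̄ = 58.9 / 49.4 = 1.192 m/s
v_mean = 0.81 × 1.192 = 0.9658 m/s
Q = A × v_mean = 9.19 × 0.9658 = 8.875 m³/s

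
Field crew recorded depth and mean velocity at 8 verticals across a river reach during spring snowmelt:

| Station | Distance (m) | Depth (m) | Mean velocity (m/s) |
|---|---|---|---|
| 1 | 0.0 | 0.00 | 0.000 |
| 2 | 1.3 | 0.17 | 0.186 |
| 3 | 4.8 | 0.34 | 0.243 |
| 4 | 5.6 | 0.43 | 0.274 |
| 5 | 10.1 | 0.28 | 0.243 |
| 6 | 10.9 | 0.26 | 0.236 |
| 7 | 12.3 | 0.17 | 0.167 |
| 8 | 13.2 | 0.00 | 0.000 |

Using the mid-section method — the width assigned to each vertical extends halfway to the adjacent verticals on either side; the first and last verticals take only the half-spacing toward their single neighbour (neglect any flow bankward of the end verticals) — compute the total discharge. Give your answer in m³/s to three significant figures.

0.846 m³/s

w_2 = (4.8 − 0.0)/2 = 2.4 m; q_2 = 0.186 × 0.17 × 2.4 = 0.07589 m³/s
w_3 = (5.6 − 1.3)/2 = 2.15 m; q_3 = 0.243 × 0.34 × 2.15 = 0.1776 m³/s
w_4 = (10.1 − 4.8)/2 = 2.65 m; q_4 = 0.274 × 0.43 × 2.65 = 0.3122 m³/s
w_5 = (10.9 − 5.6)/2 = 2.65 m; q_5 = 0.243 × 0.28 × 2.65 = 0.1803 m³/s
w_6 = (12.3 − 10.1)/2 = 1.1 m; q_6 = 0.236 × 0.26 × 1.1 = 0.06750 m³/s
w_7 = (13.2 − 10.9)/2 = 1.15 m; q_7 = 0.167 × 0.17 × 1.15 = 0.03265 m³/s
Stations 1, 8 contribute zero (depth or velocity is 0).
Q = Σ qᵢ = 0.8462 m³/s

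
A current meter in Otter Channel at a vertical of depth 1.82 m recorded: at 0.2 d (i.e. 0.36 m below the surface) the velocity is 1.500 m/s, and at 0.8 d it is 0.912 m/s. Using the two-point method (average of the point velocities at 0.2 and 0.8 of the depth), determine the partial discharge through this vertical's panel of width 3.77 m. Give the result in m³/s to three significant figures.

v̄ = (1.500 + 0.912) / 2 = 1.206 m/s
q = v̄ × d × w = 1.206 × 1.82 × 3.77 = 8.275 m³/s

8.27 m³/s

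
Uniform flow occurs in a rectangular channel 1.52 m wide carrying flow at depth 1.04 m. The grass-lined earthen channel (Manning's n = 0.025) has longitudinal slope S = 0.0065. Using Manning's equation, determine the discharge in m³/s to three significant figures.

2.95 m³/s

A = b·y = 1.52 × 1.04 = 1.581 m²
P = b + 2y = 1.52 + 2×1.04 = 3.600 m
R = A/P = 1.581/3.600 = 0.4391 m
Q = (1/n)·A·R^(2/3)·S^(1/2) = (1/0.025) × 1.581 × 0.4391^(2/3) × 0.0065^(1/2) = 2.945 m³/s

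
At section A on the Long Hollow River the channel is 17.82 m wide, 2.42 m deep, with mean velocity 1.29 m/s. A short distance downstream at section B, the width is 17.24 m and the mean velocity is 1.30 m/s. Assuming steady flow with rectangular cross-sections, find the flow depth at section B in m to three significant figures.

2.48 m

Q = A₁V₁ = (17.82×2.42) × 1.29 = 55.63 m³/s
d₂ = Q/(b₂ V₂) = 55.63/(17.24×1.30) = 2.482 m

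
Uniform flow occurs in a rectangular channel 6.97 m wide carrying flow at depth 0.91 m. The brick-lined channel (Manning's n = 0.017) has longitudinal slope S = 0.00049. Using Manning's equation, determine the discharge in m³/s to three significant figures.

6.64 m³/s

A = b·y = 6.97 × 0.91 = 6.343 m²
P = b + 2y = 6.97 + 2×0.91 = 8.790 m
R = A/P = 6.343/8.790 = 0.7216 m
Q = (1/n)·A·R^(2/3)·S^(1/2) = (1/0.017) × 6.343 × 0.7216^(2/3) × 0.00049^(1/2) = 6.644 m³/s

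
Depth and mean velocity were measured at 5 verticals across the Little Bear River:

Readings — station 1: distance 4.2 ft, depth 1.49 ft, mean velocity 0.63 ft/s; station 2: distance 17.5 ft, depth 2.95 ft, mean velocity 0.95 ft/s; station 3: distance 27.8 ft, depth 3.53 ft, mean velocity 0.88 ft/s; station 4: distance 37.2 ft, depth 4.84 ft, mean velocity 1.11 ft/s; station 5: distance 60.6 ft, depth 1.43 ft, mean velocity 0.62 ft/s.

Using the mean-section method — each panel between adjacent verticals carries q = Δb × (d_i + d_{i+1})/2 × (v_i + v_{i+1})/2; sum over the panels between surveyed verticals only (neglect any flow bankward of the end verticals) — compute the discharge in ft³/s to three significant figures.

Panel 1-2: Δb = 13.3 ft, d̄ = (1.49+2.95)/2 = 2.22, v̄ = (0.63+0.95)/2 = 0.79 → q = 13.3×2.22×0.79 = 23.33 ft³/s
Panel 2-3: Δb = 10.3 ft, d̄ = (2.95+3.53)/2 = 3.24, v̄ = (0.95+0.88)/2 = 0.915 → q = 10.3×3.24×0.915 = 30.54 ft³/s
Panel 3-4: Δb = 9.4 ft, d̄ = (3.53+4.84)/2 = 4.185, v̄ = (0.88+1.11)/2 = 0.995 → q = 9.4×4.185×0.995 = 39.14 ft³/s
Panel 4-5: Δb = 23.4 ft, d̄ = (4.84+1.43)/2 = 3.135, v̄ = (1.11+0.62)/2 = 0.865 → q = 23.4×3.135×0.865 = 63.46 ft³/s
Q = Σ q = 156.5 ft³/s

156 ft³/s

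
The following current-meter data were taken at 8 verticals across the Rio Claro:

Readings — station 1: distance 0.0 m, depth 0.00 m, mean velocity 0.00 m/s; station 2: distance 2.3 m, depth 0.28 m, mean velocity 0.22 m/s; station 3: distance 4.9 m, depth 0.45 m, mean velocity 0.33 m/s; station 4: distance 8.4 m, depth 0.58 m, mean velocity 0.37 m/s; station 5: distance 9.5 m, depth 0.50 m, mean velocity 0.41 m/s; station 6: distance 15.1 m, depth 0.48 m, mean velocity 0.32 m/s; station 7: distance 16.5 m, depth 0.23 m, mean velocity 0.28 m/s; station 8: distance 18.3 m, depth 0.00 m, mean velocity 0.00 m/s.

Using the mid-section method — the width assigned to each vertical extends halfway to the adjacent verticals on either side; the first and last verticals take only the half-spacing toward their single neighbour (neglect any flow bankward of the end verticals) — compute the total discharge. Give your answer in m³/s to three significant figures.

w_2 = (4.9 − 0.0)/2 = 2.45 m; q_2 = 0.22 × 0.28 × 2.45 = 0.1509 m³/s
w_3 = (8.4 − 2.3)/2 = 3.05 m; q_3 = 0.33 × 0.45 × 3.05 = 0.4529 m³/s
w_4 = (9.5 − 4.9)/2 = 2.3 m; q_4 = 0.37 × 0.58 × 2.3 = 0.4936 m³/s
w_5 = (15.1 − 8.4)/2 = 3.35 m; q_5 = 0.41 × 0.50 × 3.35 = 0.6868 m³/s
w_6 = (16.5 − 9.5)/2 = 3.5 m; q_6 = 0.32 × 0.48 × 3.5 = 0.5376 m³/s
w_7 = (18.3 − 15.1)/2 = 1.6 m; q_7 = 0.28 × 0.23 × 1.6 = 0.1030 m³/s
Stations 1, 8 contribute zero (depth or velocity is 0).
Q = Σ qᵢ = 2.425 m³/s

2.42 m³/s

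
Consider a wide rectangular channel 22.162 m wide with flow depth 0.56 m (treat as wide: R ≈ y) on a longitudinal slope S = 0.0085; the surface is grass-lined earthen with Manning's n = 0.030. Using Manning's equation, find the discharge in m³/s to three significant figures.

A = b·y = 22.162 × 0.56 = 12.41 m²
Wide channel: R ≈ y = 0.56 m
Q = (1/n)·A·R^(2/3)·S^(1/2) = (1/0.030) × 12.41 × 0.5600^(2/3) × 0.0085^(1/2) = 25.91 m³/s

25.9 m³/s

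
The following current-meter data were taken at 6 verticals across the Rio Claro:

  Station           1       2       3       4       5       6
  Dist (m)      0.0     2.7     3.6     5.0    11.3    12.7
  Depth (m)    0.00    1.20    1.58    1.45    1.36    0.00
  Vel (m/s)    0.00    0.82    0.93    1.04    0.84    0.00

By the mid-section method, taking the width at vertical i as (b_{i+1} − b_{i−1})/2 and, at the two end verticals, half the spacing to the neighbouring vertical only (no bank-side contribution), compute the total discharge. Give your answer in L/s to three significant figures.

13700 L/s

w_2 = (3.6 − 0.0)/2 = 1.8 m; q_2 = 0.82 × 1.20 × 1.8 = 1.771 m³/s
w_3 = (5.0 − 2.7)/2 = 1.15 m; q_3 = 0.93 × 1.58 × 1.15 = 1.690 m³/s
w_4 = (11.3 − 3.6)/2 = 3.85 m; q_4 = 1.04 × 1.45 × 3.85 = 5.806 m³/s
w_5 = (12.7 − 5.0)/2 = 3.85 m; q_5 = 0.84 × 1.36 × 3.85 = 4.398 m³/s
Stations 1, 6 contribute zero (depth or velocity is 0).
Q = Σ qᵢ = 13.67 m³/s
= 13.67 × 1000 = 13670 L/s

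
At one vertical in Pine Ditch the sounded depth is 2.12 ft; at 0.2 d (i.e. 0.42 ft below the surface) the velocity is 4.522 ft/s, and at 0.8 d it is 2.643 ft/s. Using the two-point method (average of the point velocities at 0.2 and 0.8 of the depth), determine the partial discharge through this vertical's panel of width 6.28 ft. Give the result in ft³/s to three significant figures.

47.7 ft³/s

v̄ = (4.522 + 2.643) / 2 = 3.583 ft/s
q = v̄ × d × w = 3.583 × 2.12 × 6.28 = 47.70 ft³/s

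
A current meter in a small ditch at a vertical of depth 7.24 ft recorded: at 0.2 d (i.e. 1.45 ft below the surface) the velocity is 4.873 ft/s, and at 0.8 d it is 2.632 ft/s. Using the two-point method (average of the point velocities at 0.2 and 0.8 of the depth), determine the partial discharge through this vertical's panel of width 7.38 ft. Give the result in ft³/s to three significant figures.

201 ft³/s

v̄ = (4.873 + 2.632) / 2 = 3.753 ft/s
q = v̄ × d × w = 3.753 × 7.24 × 7.38 = 200.5 ft³/s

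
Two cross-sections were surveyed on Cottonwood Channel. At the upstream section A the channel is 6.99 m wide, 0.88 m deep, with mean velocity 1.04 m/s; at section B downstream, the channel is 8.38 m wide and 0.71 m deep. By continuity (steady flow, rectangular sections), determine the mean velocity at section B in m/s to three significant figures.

1.08 m/s

Q = A₁V₁ = (6.99×0.88) × 1.04 = 6.397 m³/s
A₂ = 8.38 × 0.71 = 5.950 m²
V₂ = Q/A₂ = 6.397/5.950 = 1.075 m/s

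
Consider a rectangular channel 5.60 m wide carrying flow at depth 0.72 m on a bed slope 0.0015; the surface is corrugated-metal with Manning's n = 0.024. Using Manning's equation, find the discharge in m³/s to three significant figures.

4.49 m³/s

A = b·y = 5.60 × 0.72 = 4.032 m²
P = b + 2y = 5.60 + 2×0.72 = 7.040 m
R = A/P = 4.032/7.040 = 0.5727 m
Q = (1/n)·A·R^(2/3)·S^(1/2) = (1/0.024) × 4.032 × 0.5727^(2/3) × 0.0015^(1/2) = 4.487 m³/s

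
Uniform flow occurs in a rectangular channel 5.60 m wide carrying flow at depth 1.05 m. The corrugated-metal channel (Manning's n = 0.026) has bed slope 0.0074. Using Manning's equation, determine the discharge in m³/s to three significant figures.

16.3 m³/s

A = b·y = 5.60 × 1.05 = 5.880 m²
P = b + 2y = 5.60 + 2×1.05 = 7.700 m
R = A/P = 5.880/7.700 = 0.7636 m
Q = (1/n)·A·R^(2/3)·S^(1/2) = (1/0.026) × 5.880 × 0.7636^(2/3) × 0.0074^(1/2) = 16.25 m³/s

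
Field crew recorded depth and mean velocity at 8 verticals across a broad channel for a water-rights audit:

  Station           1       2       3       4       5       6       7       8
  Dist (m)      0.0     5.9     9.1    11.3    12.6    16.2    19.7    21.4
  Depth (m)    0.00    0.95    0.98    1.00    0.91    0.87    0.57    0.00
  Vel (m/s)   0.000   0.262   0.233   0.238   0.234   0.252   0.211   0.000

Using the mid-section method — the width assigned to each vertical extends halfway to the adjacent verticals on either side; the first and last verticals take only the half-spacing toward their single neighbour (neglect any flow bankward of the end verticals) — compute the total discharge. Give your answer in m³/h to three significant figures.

13600 m³/h

w_2 = (9.1 − 0.0)/2 = 4.55 m; q_2 = 0.262 × 0.95 × 4.55 = 1.132 m³/s
w_3 = (11.3 − 5.9)/2 = 2.7 m; q_3 = 0.233 × 0.98 × 2.7 = 0.6165 m³/s
w_4 = (12.6 − 9.1)/2 = 1.75 m; q_4 = 0.238 × 1.00 × 1.75 = 0.4165 m³/s
w_5 = (16.2 − 11.3)/2 = 2.45 m; q_5 = 0.234 × 0.91 × 2.45 = 0.5217 m³/s
w_6 = (19.7 − 12.6)/2 = 3.55 m; q_6 = 0.252 × 0.87 × 3.55 = 0.7783 m³/s
w_7 = (21.4 − 16.2)/2 = 2.6 m; q_7 = 0.211 × 0.57 × 2.6 = 0.3127 m³/s
Stations 1, 8 contribute zero (depth or velocity is 0).
Q = Σ qᵢ = 3.778 m³/s
= 3.778 × 3600 = 13600 m³/h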